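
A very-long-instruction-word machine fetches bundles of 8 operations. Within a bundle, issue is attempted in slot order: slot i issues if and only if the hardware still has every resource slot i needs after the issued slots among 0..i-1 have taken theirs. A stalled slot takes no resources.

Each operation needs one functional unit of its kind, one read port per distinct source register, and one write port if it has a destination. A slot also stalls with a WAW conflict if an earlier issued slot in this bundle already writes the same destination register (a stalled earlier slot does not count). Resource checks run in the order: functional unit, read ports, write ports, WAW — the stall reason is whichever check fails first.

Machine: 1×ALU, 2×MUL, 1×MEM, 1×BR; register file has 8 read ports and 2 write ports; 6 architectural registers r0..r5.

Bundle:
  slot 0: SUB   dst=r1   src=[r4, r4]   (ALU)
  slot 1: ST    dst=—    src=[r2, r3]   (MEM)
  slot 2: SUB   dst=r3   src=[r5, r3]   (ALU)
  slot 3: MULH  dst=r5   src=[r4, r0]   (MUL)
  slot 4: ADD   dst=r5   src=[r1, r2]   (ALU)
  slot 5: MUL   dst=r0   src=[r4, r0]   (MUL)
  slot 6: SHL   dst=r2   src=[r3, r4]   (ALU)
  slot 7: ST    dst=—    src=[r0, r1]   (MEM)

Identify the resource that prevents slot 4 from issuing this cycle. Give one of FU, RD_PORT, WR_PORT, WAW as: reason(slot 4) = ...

reason(slot 4) = FU

#0 ALU src=r4,r4 dispatched  <A:0 Mu:2 Ld:1 B:1 rd:7 wr:1>
#1 MEM src=r2,r3 dispatched  <A:0 Mu:2 Ld:0 B:1 rd:5 wr:1>
#2 ALU src=r5,r3 held:FU  <A:0 Mu:2 Ld:0 B:1 rd:5 wr:1>
#3 MUL src=r4,r0 dispatched  <A:0 Mu:1 Ld:0 B:1 rd:3 wr:0>
#4 ALU src=r1,r2 held:FU  <A:0 Mu:1 Ld:0 B:1 rd:3 wr:0>
#5 MUL src=r4,r0 held:WR_PORT  <A:0 Mu:1 Ld:0 B:1 rd:3 wr:0>
#6 ALU src=r3,r4 held:FU  <A:0 Mu:1 Ld:0 B:1 rd:3 wr:0>
#7 MEM src=r0,r1 held:FU  <A:0 Mu:1 Ld:0 B:1 rd:3 wr:0>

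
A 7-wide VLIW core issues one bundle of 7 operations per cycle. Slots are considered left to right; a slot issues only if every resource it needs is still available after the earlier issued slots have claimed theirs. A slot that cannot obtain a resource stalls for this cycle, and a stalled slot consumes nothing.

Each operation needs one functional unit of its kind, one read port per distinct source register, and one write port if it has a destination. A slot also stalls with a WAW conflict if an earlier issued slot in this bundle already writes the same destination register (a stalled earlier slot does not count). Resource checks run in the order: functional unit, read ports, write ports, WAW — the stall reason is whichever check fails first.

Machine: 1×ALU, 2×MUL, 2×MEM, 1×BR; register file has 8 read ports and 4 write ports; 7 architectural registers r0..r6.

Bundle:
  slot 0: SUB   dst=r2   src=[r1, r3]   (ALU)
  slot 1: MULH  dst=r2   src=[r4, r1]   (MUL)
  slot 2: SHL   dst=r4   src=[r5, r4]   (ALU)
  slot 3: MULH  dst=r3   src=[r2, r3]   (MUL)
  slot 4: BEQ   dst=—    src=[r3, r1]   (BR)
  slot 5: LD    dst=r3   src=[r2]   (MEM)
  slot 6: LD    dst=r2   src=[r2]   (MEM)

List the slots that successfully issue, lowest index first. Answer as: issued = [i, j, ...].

issued = [0, 3, 4]

slot 0 (ALU): ISSUE — free A0,Mu2,Ld2,B1 rp6 wp3
slot 1 (MUL): stall WAW — free A0,Mu2,Ld2,B1 rp6 wp3
slot 2 (ALU): stall FU — free A0,Mu2,Ld2,B1 rp6 wp3
slot 3 (MUL): ISSUE — free A0,Mu1,Ld2,B1 rp4 wp2
slot 4 (BR): ISSUE — free A0,Mu1,Ld2,B0 rp2 wp2
slot 5 (MEM): stall WAW — free A0,Mu1,Ld2,B0 rp2 wp2
slot 6 (MEM): stall WAW — free A0,Mu1,Ld2,B0 rp2 wp2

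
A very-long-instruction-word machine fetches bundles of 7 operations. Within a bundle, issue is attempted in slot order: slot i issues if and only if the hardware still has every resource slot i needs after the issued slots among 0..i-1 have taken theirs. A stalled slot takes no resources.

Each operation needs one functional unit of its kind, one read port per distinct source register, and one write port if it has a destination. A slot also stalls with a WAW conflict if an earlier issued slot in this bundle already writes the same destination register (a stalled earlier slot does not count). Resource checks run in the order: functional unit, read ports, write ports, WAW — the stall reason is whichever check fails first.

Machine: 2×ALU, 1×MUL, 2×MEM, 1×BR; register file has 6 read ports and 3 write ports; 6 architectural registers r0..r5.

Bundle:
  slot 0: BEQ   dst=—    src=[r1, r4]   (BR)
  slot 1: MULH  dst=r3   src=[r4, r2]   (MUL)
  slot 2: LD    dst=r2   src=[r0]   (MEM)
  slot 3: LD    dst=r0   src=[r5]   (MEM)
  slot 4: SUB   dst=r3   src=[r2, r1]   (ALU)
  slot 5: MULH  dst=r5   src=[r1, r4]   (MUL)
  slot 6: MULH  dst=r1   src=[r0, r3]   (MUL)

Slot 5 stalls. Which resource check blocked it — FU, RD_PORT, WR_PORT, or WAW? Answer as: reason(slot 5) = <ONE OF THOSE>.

#0 BR src=r1,r4 dispatched  <A:2 Mu:1 Ld:2 B:0 rd:4 wr:3>
#1 MUL src=r4,r2 dispatched  <A:2 Mu:0 Ld:2 B:0 rd:2 wr:2>
#2 MEM src=r0 dispatched  <A:2 Mu:0 Ld:1 B:0 rd:1 wr:1>
#3 MEM src=r5 dispatched  <A:2 Mu:0 Ld:0 B:0 rd:0 wr:0>
#4 ALU src=r2,r1 held:RD_PORT  <A:2 Mu:0 Ld:0 B:0 rd:0 wr:0>
#5 MUL src=r1,r4 held:FU  <A:2 Mu:0 Ld:0 B:0 rd:0 wr:0>
#6 MUL src=r0,r3 held:FU  <A:2 Mu:0 Ld:0 B:0 rd:0 wr:0>

reason(slot 5) = FU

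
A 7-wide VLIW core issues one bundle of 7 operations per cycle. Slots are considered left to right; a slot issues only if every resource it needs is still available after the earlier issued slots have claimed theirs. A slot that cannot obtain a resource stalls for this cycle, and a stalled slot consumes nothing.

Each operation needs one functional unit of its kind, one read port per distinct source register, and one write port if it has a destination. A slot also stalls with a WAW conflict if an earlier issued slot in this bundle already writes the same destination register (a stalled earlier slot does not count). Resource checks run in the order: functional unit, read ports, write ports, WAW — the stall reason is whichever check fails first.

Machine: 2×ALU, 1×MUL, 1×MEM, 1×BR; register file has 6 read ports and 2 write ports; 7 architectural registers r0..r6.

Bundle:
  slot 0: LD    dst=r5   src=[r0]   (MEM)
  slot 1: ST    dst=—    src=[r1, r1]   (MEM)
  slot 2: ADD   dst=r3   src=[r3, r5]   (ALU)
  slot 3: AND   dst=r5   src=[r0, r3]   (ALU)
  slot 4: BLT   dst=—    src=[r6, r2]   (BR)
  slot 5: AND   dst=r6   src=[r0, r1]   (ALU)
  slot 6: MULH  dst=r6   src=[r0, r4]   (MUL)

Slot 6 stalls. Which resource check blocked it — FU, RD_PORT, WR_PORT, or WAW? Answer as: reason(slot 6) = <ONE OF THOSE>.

(0) want 1×MEM +1rd +1wr — yes → AL2|MU1|ME0|BR1|rd5|wr1
(1) want 1×MEM +1rd +0wr — FU → AL2|MU1|ME0|BR1|rd5|wr1
(2) want 1×ALU +2rd +1wr — yes → AL1|MU1|ME0|BR1|rd3|wr0
(3) want 1×ALU +2rd +1wr — WR_PORT → AL1|MU1|ME0|BR1|rd3|wr0
(4) want 1×BR +2rd +0wr — yes → AL1|MU1|ME0|BR0|rd1|wr0
(5) want 1×ALU +2rd +1wr — RD_PORT → AL1|MU1|ME0|BR0|rd1|wr0
(6) want 1×MUL +2rd +1wr — RD_PORT → AL1|MU1|ME0|BR0|rd1|wr0

reason(slot 6) = RD_PORT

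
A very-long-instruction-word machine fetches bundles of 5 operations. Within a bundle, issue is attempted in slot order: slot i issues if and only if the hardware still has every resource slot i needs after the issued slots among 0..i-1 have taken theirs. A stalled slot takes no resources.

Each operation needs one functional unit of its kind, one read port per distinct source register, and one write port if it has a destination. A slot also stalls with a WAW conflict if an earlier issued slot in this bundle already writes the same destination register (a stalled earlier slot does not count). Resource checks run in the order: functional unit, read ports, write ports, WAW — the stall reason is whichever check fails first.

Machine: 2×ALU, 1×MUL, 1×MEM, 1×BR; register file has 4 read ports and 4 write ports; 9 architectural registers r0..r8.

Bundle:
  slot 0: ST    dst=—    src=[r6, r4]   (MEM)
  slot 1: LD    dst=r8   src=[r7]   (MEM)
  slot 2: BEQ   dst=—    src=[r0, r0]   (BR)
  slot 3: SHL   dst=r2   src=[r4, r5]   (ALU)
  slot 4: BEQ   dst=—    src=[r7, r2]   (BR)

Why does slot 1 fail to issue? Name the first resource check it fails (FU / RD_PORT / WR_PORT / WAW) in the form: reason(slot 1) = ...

#0 MEM src=r6,r4 dispatched  <A:2 Mu:1 Ld:0 B:1 rd:2 wr:4>
#1 MEM src=r7 held:FU  <A:2 Mu:1 Ld:0 B:1 rd:2 wr:4>
#2 BR src=r0,r0 dispatched  <A:2 Mu:1 Ld:0 B:0 rd:1 wr:4>
#3 ALU src=r4,r5 held:RD_PORT  <A:2 Mu:1 Ld:0 B:0 rd:1 wr:4>
#4 BR src=r7,r2 held:FU  <A:2 Mu:1 Ld:0 B:0 rd:1 wr:4>

reason(slot 1) = FU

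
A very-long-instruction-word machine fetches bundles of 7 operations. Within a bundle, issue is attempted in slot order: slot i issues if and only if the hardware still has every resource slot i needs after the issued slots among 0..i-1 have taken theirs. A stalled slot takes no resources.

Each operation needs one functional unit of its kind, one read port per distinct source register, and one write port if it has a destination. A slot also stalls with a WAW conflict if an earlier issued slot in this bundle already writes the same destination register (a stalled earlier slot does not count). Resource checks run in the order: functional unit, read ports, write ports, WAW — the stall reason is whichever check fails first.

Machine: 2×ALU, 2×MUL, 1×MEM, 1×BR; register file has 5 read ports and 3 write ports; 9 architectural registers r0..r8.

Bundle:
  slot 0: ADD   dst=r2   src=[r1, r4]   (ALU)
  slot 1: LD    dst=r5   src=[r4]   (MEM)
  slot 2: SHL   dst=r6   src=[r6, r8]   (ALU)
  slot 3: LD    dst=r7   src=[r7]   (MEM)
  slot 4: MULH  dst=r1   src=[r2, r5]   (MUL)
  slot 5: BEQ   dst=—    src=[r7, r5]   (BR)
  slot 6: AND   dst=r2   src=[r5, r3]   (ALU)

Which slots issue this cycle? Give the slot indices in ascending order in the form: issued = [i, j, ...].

issued = [0, 1, 2]

#0 ALU src=r1,r4 dispatched  <A:1 Mu:2 Ld:1 B:1 rd:3 wr:2>
#1 MEM src=r4 dispatched  <A:1 Mu:2 Ld:0 B:1 rd:2 wr:1>
#2 ALU src=r6,r8 dispatched  <A:0 Mu:2 Ld:0 B:1 rd:0 wr:0>
#3 MEM src=r7 held:FU  <A:0 Mu:2 Ld:0 B:1 rd:0 wr:0>
#4 MUL src=r2,r5 held:RD_PORT  <A:0 Mu:2 Ld:0 B:1 rd:0 wr:0>
#5 BR src=r7,r5 held:RD_PORT  <A:0 Mu:2 Ld:0 B:1 rd:0 wr:0>
#6 ALU src=r5,r3 held:FU  <A:0 Mu:2 Ld:0 B:1 rd:0 wr:0>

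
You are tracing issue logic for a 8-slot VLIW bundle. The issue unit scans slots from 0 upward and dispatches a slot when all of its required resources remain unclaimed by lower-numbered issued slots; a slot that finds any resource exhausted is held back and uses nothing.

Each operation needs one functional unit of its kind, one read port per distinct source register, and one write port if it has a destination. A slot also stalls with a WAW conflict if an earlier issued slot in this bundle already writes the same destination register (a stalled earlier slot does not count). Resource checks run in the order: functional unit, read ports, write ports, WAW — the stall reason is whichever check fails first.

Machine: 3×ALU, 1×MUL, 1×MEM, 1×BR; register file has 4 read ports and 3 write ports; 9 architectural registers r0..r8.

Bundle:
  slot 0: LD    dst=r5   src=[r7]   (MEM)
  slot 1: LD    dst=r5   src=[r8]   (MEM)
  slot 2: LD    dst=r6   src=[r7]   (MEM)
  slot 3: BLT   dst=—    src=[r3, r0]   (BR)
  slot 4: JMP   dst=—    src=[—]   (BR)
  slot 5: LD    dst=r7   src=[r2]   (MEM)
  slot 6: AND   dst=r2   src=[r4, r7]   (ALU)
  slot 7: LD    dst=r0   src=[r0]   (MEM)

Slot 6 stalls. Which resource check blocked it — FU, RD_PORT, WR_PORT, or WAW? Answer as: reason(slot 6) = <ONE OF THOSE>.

reason(slot 6) = RD_PORT

slot 0 (MEM): ISSUE — free A3,Mu1,Ld0,B1 rp3 wp2
slot 1 (MEM): stall FU — free A3,Mu1,Ld0,B1 rp3 wp2
slot 2 (MEM): stall FU — free A3,Mu1,Ld0,B1 rp3 wp2
slot 3 (BR): ISSUE — free A3,Mu1,Ld0,B0 rp1 wp2
slot 4 (BR): stall FU — free A3,Mu1,Ld0,B0 rp1 wp2
slot 5 (MEM): stall FU — free A3,Mu1,Ld0,B0 rp1 wp2
slot 6 (ALU): stall RD_PORT — free A3,Mu1,Ld0,B0 rp1 wp2
slot 7 (MEM): stall FU — free A3,Mu1,Ld0,B0 rp1 wp2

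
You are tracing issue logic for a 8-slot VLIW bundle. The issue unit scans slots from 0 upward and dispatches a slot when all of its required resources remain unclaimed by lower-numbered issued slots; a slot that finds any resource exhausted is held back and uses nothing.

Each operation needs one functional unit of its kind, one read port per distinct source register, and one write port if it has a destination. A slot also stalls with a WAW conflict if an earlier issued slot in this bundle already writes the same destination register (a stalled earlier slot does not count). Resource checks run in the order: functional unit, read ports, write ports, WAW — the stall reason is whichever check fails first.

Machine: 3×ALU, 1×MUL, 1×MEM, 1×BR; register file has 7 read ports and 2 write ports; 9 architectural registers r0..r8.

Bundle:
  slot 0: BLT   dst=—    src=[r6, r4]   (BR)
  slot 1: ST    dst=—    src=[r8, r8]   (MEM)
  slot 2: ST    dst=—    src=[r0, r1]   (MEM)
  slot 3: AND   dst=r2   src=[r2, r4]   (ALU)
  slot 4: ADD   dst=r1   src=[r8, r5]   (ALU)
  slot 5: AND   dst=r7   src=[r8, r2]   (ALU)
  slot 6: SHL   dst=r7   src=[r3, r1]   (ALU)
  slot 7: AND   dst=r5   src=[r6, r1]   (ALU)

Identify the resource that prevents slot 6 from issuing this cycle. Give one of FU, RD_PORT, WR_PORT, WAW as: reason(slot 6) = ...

slot 0 (BR): ISSUE — free A3,Mu1,Ld1,B0 rp5 wp2
slot 1 (MEM): ISSUE — free A3,Mu1,Ld0,B0 rp4 wp2
slot 2 (MEM): stall FU — free A3,Mu1,Ld0,B0 rp4 wp2
slot 3 (ALU): ISSUE — free A2,Mu1,Ld0,B0 rp2 wp1
slot 4 (ALU): ISSUE — free A1,Mu1,Ld0,B0 rp0 wp0
slot 5 (ALU): stall RD_PORT — free A1,Mu1,Ld0,B0 rp0 wp0
slot 6 (ALU): stall RD_PORT — free A1,Mu1,Ld0,B0 rp0 wp0
slot 7 (ALU): stall RD_PORT — free A1,Mu1,Ld0,B0 rp0 wp0

reason(slot 6) = RD_PORT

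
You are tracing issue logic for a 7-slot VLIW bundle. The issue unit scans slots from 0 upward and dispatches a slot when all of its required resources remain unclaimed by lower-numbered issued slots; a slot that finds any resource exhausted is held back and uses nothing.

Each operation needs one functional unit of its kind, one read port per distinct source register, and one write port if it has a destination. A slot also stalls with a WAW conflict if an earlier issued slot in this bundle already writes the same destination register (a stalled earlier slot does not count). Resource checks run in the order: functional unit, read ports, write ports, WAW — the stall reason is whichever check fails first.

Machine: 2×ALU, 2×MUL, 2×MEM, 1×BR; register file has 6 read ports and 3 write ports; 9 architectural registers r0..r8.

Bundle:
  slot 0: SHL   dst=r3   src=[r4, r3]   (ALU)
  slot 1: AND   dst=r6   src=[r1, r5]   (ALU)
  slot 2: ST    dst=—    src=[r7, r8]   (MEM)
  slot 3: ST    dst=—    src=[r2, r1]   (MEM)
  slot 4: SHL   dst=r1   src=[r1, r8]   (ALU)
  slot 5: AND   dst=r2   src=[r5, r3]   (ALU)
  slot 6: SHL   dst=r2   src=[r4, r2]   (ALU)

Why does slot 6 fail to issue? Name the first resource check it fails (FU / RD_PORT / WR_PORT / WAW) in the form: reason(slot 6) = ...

slot 0 (ALU): ISSUE — free A1,Mu2,Ld2,B1 rp4 wp2
slot 1 (ALU): ISSUE — free A0,Mu2,Ld2,B1 rp2 wp1
slot 2 (MEM): ISSUE — free A0,Mu2,Ld1,B1 rp0 wp1
slot 3 (MEM): stall RD_PORT — free A0,Mu2,Ld1,B1 rp0 wp1
slot 4 (ALU): stall FU — free A0,Mu2,Ld1,B1 rp0 wp1
slot 5 (ALU): stall FU — free A0,Mu2,Ld1,B1 rp0 wp1
slot 6 (ALU): stall FU — free A0,Mu2,Ld1,B1 rp0 wp1

reason(slot 6) = FU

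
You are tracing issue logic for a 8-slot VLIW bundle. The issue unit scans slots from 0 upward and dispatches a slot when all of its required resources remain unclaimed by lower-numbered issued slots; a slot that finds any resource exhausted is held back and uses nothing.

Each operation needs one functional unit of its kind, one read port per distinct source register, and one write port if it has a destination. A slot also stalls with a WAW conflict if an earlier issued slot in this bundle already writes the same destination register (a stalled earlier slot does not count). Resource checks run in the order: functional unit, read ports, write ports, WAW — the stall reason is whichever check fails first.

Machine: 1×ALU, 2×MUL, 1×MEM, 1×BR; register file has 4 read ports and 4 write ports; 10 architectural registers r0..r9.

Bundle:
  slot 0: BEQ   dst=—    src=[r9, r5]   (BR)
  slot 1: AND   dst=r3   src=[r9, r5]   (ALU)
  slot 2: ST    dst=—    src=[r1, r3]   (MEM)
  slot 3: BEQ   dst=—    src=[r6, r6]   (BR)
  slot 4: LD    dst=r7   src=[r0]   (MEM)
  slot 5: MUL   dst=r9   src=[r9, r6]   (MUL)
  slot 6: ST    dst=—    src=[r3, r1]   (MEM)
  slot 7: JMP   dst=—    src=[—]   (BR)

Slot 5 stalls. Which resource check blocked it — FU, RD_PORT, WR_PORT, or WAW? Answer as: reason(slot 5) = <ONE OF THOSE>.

reason(slot 5) = RD_PORT

slot 0 (BR): ISSUE — free A1,Mu2,Ld1,B0 rp2 wp4
slot 1 (ALU): ISSUE — free A0,Mu2,Ld1,B0 rp0 wp3
slot 2 (MEM): stall RD_PORT — free A0,Mu2,Ld1,B0 rp0 wp3
slot 3 (BR): stall FU — free A0,Mu2,Ld1,B0 rp0 wp3
slot 4 (MEM): stall RD_PORT — free A0,Mu2,Ld1,B0 rp0 wp3
slot 5 (MUL): stall RD_PORT — free A0,Mu2,Ld1,B0 rp0 wp3
slot 6 (MEM): stall RD_PORT — free A0,Mu2,Ld1,B0 rp0 wp3
slot 7 (BR): stall FU — free A0,Mu2,Ld1,B0 rp0 wp3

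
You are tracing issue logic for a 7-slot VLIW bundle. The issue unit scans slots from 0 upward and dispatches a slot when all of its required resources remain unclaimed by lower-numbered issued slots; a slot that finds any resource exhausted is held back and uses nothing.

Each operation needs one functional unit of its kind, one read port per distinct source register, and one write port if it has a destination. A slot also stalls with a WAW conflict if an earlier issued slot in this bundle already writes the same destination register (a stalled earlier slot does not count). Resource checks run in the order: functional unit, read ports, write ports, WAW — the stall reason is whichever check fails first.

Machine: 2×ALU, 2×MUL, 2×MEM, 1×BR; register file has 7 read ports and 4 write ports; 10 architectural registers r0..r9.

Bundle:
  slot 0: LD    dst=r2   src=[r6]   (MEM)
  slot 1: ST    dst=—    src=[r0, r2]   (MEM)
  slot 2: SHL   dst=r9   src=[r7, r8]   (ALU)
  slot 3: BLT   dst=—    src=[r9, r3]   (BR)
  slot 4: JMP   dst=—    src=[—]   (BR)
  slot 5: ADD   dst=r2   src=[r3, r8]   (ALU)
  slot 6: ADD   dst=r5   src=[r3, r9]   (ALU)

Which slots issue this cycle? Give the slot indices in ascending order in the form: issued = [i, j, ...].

slot 0 (MEM): ISSUE — free A2,Mu2,Ld1,B1 rp6 wp3
slot 1 (MEM): ISSUE — free A2,Mu2,Ld0,B1 rp4 wp3
slot 2 (ALU): ISSUE — free A1,Mu2,Ld0,B1 rp2 wp2
slot 3 (BR): ISSUE — free A1,Mu2,Ld0,B0 rp0 wp2
slot 4 (BR): stall FU — free A1,Mu2,Ld0,B0 rp0 wp2
slot 5 (ALU): stall RD_PORT — free A1,Mu2,Ld0,B0 rp0 wp2
slot 6 (ALU): stall RD_PORT — free A1,Mu2,Ld0,B0 rp0 wp2

issued = [0, 1, 2, 3]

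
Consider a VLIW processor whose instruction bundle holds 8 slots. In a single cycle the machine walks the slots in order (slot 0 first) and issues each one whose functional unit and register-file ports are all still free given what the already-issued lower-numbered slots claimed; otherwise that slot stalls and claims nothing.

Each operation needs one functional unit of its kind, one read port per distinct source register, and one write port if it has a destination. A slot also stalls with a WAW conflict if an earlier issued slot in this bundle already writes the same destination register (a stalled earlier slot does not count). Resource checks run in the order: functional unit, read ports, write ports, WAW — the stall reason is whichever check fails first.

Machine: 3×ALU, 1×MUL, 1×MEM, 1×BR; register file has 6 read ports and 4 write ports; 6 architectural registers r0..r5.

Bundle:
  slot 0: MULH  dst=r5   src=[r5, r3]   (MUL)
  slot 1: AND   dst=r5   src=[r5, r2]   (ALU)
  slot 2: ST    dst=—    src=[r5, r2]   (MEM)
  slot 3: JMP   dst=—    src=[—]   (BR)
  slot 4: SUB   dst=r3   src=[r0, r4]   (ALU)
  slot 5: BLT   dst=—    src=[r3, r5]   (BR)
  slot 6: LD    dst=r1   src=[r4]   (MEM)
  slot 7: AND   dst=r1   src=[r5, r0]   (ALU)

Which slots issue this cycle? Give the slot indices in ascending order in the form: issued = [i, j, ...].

issued = [0, 2, 3, 4]

  0. MUL→r5 ⇒ go  {3A/0Mu/1Ld/1B | 4r 3w}
  1. ALU→r5 ⇒ no(WAW)  {3A/0Mu/1Ld/1B | 4r 3w}
  2. MEM ⇒ go  {3A/0Mu/0Ld/1B | 2r 3w}
  3. BR ⇒ go  {3A/0Mu/0Ld/0B | 2r 3w}
  4. ALU→r3 ⇒ go  {2A/0Mu/0Ld/0B | 0r 2w}
  5. BR ⇒ no(FU)  {2A/0Mu/0Ld/0B | 0r 2w}
  6. MEM→r1 ⇒ no(FU)  {2A/0Mu/0Ld/0B | 0r 2w}
  7. ALU→r1 ⇒ no(RD_PORT)  {2A/0Mu/0Ld/0B | 0r 2w}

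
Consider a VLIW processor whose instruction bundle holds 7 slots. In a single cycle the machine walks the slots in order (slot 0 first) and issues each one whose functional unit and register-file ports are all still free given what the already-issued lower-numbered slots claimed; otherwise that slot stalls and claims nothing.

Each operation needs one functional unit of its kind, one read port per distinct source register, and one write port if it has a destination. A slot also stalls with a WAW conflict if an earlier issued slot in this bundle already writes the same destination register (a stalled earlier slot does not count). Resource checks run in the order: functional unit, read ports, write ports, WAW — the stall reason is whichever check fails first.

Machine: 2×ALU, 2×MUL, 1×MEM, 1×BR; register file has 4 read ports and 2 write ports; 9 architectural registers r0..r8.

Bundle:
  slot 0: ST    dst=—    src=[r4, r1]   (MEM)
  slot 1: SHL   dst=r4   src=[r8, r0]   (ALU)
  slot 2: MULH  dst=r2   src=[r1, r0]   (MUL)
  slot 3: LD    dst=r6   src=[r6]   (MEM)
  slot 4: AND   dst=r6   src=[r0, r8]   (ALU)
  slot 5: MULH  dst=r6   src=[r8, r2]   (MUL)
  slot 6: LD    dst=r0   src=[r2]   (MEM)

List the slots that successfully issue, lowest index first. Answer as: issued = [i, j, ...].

issued = [0, 1]

slot 0 (MEM): ISSUE — free A2,Mu2,Ld0,B1 rp2 wp2
slot 1 (ALU): ISSUE — free A1,Mu2,Ld0,B1 rp0 wp1
slot 2 (MUL): stall RD_PORT — free A1,Mu2,Ld0,B1 rp0 wp1
slot 3 (MEM): stall FU — free A1,Mu2,Ld0,B1 rp0 wp1
slot 4 (ALU): stall RD_PORT — free A1,Mu2,Ld0,B1 rp0 wp1
slot 5 (MUL): stall RD_PORT — free A1,Mu2,Ld0,B1 rp0 wp1
slot 6 (MEM): stall FU — free A1,Mu2,Ld0,B1 rp0 wp1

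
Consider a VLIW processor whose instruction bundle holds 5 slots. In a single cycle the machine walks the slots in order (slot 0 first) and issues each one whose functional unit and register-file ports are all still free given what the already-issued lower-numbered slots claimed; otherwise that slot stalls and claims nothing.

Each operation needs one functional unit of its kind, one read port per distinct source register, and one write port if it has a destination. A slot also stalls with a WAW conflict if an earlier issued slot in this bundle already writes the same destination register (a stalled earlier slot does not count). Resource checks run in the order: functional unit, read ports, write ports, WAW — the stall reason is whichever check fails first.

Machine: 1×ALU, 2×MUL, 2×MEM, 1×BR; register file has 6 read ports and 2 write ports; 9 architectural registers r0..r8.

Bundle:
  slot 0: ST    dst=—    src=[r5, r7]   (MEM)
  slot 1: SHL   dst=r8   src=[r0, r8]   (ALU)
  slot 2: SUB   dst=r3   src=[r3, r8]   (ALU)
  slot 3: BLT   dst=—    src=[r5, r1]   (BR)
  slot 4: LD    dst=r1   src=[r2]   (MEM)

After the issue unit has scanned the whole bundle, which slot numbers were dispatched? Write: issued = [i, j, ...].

(0) want 1×MEM +2rd +0wr — yes → AL1|MU2|ME1|BR1|rd4|wr2
(1) want 1×ALU +2rd +1wr — yes → AL0|MU2|ME1|BR1|rd2|wr1
(2) want 1×ALU +2rd +1wr — FU → AL0|MU2|ME1|BR1|rd2|wr1
(3) want 1×BR +2rd +0wr — yes → AL0|MU2|ME1|BR0|rd0|wr1
(4) want 1×MEM +1rd +1wr — RD_PORT → AL0|MU2|ME1|BR0|rd0|wr1

issued = [0, 1, 3]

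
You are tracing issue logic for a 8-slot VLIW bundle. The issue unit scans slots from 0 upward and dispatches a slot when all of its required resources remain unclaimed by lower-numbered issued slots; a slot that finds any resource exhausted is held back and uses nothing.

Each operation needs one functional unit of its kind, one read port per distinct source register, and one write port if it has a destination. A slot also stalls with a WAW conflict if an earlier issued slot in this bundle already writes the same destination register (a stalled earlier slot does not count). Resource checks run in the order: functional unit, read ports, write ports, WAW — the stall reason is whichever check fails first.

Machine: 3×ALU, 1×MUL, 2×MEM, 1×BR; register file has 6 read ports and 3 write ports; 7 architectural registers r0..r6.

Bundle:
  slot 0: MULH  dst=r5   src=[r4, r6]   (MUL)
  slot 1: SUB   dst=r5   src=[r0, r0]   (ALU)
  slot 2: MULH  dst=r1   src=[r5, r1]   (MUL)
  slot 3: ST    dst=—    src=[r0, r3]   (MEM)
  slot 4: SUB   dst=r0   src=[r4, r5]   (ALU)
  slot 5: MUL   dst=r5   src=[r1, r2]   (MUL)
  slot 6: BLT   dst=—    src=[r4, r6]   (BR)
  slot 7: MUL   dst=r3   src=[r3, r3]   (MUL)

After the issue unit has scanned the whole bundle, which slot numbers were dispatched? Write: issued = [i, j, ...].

slot 0 (MUL): ISSUE — free A3,Mu0,Ld2,B1 rp4 wp2
slot 1 (ALU): stall WAW — free A3,Mu0,Ld2,B1 rp4 wp2
slot 2 (MUL): stall FU — free A3,Mu0,Ld2,B1 rp4 wp2
slot 3 (MEM): ISSUE — free A3,Mu0,Ld1,B1 rp2 wp2
slot 4 (ALU): ISSUE — free A2,Mu0,Ld1,B1 rp0 wp1
slot 5 (MUL): stall FU — free A2,Mu0,Ld1,B1 rp0 wp1
slot 6 (BR): stall RD_PORT — free A2,Mu0,Ld1,B1 rp0 wp1
slot 7 (MUL): stall FU — free A2,Mu0,Ld1,B1 rp0 wp1

issued = [0, 3, 4]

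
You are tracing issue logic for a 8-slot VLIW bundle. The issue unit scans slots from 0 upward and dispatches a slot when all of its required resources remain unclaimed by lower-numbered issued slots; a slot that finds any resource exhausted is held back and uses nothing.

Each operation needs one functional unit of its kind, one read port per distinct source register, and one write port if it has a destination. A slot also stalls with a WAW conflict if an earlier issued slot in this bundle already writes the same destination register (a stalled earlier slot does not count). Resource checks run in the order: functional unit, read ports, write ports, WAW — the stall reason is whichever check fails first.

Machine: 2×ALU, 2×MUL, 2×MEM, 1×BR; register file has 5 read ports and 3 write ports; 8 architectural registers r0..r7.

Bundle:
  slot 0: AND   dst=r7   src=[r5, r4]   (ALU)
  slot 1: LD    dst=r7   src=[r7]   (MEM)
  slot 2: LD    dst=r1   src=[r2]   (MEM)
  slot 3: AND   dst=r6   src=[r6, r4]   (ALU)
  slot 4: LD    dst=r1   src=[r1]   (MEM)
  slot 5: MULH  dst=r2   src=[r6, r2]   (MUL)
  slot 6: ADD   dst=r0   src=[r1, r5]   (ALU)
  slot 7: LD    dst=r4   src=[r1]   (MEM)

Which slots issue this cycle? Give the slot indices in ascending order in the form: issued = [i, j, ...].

issued = [0, 2, 3]

(0) want 1×ALU +2rd +1wr — yes → AL1|MU2|ME2|BR1|rd3|wr2
(1) want 1×MEM +1rd +1wr — WAW → AL1|MU2|ME2|BR1|rd3|wr2
(2) want 1×MEM +1rd +1wr — yes → AL1|MU2|ME1|BR1|rd2|wr1
(3) want 1×ALU +2rd +1wr — yes → AL0|MU2|ME1|BR1|rd0|wr0
(4) want 1×MEM +1rd +1wr — RD_PORT → AL0|MU2|ME1|BR1|rd0|wr0
(5) want 1×MUL +2rd +1wr — RD_PORT → AL0|MU2|ME1|BR1|rd0|wr0
(6) want 1×ALU +2rd +1wr — FU → AL0|MU2|ME1|BR1|rd0|wr0
(7) want 1×MEM +1rd +1wr — RD_PORT → AL0|MU2|ME1|BR1|rd0|wr0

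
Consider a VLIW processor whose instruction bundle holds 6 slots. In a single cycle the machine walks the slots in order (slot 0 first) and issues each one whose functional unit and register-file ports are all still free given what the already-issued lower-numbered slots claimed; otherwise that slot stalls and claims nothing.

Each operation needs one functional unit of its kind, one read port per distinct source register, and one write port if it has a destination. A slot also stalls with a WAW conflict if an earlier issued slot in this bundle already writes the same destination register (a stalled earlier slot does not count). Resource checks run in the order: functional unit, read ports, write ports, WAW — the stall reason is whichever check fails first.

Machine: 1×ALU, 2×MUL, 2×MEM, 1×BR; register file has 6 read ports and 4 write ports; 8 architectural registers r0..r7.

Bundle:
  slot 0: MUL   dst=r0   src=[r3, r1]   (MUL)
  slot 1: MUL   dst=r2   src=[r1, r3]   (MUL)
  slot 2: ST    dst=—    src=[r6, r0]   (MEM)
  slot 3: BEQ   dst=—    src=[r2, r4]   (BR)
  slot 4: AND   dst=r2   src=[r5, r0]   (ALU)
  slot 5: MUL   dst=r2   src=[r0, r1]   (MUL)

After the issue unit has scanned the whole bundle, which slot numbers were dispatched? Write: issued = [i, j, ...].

slot 0 (MUL): ISSUE — free A1,Mu1,Ld2,B1 rp4 wp3
slot 1 (MUL): ISSUE — free A1,Mu0,Ld2,B1 rp2 wp2
slot 2 (MEM): ISSUE — free A1,Mu0,Ld1,B1 rp0 wp2
slot 3 (BR): stall RD_PORT — free A1,Mu0,Ld1,B1 rp0 wp2
slot 4 (ALU): stall RD_PORT — free A1,Mu0,Ld1,B1 rp0 wp2
slot 5 (MUL): stall FU — free A1,Mu0,Ld1,B1 rp0 wp2

issued = [0, 1, 2]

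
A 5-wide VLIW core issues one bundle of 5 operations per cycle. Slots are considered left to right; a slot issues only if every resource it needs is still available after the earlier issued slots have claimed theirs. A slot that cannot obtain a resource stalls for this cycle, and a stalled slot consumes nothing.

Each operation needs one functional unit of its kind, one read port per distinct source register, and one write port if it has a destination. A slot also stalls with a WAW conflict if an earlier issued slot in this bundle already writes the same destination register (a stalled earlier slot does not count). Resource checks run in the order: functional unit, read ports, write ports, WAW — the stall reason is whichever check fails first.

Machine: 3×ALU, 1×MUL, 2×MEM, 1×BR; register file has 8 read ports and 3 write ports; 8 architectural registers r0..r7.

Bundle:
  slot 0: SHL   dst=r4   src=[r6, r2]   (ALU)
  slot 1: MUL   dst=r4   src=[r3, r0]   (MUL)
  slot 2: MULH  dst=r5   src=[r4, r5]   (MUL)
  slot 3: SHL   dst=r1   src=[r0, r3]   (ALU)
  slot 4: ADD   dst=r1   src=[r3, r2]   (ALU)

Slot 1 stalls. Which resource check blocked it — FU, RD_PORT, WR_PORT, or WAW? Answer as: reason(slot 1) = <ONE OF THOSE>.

reason(slot 1) = WAW

[0] ALU needs rd=2 wr=1: ok; after: ALU=2 MUL=1 MEM=2 BR=1, R=6, W=2
[1] MUL needs rd=2 wr=1: WAW; after: ALU=2 MUL=1 MEM=2 BR=1, R=6, W=2
[2] MUL needs rd=2 wr=1: ok; after: ALU=2 MUL=0 MEM=2 BR=1, R=4, W=1
[3] ALU needs rd=2 wr=1: ok; after: ALU=1 MUL=0 MEM=2 BR=1, R=2, W=0
[4] ALU needs rd=2 wr=1: WR_PORT; after: ALU=1 MUL=0 MEM=2 BR=1, R=2, W=0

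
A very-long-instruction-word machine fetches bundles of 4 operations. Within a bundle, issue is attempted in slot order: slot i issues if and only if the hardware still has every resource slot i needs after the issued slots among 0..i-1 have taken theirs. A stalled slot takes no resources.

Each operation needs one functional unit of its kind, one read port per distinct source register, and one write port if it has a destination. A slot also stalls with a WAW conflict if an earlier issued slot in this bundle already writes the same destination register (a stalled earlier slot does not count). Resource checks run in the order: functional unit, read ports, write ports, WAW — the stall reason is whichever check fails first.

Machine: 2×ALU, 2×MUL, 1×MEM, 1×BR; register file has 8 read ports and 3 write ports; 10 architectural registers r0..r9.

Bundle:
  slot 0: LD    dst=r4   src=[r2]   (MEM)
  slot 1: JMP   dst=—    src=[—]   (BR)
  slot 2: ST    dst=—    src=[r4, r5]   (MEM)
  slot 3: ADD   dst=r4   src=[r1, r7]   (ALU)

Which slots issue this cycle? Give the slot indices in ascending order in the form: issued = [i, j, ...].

  0. MEM→r4 ⇒ go  {2A/2Mu/0Ld/1B | 7r 2w}
  1. BR ⇒ go  {2A/2Mu/0Ld/0B | 7r 2w}
  2. MEM ⇒ no(FU)  {2A/2Mu/0Ld/0B | 7r 2w}
  3. ALU→r4 ⇒ no(WAW)  {2A/2Mu/0Ld/0B | 7r 2w}

issued = [0, 1]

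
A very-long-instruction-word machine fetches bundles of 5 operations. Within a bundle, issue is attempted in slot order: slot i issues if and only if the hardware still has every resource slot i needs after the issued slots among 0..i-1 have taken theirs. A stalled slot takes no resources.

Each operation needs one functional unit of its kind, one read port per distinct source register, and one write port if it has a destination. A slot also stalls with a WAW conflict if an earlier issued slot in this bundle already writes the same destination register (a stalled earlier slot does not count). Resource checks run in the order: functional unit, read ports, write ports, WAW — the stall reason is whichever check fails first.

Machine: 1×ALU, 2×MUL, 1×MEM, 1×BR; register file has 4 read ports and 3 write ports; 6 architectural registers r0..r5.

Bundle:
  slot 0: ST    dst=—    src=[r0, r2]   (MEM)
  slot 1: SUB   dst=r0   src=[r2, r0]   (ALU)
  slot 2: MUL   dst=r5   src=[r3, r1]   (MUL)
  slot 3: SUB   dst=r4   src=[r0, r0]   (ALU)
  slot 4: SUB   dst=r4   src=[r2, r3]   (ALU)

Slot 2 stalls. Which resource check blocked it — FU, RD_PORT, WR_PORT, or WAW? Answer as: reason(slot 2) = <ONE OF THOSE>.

#0 MEM src=r0,r2 dispatched  <A:1 Mu:2 Ld:0 B:1 rd:2 wr:3>
#1 ALU src=r2,r0 dispatched  <A:0 Mu:2 Ld:0 B:1 rd:0 wr:2>
#2 MUL src=r3,r1 held:RD_PORT  <A:0 Mu:2 Ld:0 B:1 rd:0 wr:2>
#3 ALU src=r0,r0 held:FU  <A:0 Mu:2 Ld:0 B:1 rd:0 wr:2>
#4 ALU src=r2,r3 held:FU  <A:0 Mu:2 Ld:0 B:1 rd:0 wr:2>

reason(slot 2) = RD_PORT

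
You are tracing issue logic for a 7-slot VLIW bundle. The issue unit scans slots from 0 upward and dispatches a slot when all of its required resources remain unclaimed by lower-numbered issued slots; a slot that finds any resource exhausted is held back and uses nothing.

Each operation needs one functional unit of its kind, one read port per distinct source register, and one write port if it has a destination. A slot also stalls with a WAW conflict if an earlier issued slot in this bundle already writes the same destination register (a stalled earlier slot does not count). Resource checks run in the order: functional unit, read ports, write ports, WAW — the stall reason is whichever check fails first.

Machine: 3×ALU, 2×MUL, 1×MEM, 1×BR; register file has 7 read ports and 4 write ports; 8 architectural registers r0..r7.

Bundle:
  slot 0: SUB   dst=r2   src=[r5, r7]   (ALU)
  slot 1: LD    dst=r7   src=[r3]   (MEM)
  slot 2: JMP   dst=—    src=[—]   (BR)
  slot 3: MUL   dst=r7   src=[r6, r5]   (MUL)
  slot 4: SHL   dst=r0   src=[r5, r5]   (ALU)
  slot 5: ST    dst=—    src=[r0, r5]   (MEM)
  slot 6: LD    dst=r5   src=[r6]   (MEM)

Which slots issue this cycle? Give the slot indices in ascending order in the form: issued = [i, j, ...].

issued = [0, 1, 2, 4]

(0) want 1×ALU +2rd +1wr — yes → AL2|MU2|ME1|BR1|rd5|wr3
(1) want 1×MEM +1rd +1wr — yes → AL2|MU2|ME0|BR1|rd4|wr2
(2) want 1×BR +0rd +0wr — yes → AL2|MU2|ME0|BR0|rd4|wr2
(3) want 1×MUL +2rd +1wr — WAW → AL2|MU2|ME0|BR0|rd4|wr2
(4) want 1×ALU +1rd +1wr — yes → AL1|MU2|ME0|BR0|rd3|wr1
(5) want 1×MEM +2rd +0wr — FU → AL1|MU2|ME0|BR0|rd3|wr1
(6) want 1×MEM +1rd +1wr — FU → AL1|MU2|ME0|BR0|rd3|wr1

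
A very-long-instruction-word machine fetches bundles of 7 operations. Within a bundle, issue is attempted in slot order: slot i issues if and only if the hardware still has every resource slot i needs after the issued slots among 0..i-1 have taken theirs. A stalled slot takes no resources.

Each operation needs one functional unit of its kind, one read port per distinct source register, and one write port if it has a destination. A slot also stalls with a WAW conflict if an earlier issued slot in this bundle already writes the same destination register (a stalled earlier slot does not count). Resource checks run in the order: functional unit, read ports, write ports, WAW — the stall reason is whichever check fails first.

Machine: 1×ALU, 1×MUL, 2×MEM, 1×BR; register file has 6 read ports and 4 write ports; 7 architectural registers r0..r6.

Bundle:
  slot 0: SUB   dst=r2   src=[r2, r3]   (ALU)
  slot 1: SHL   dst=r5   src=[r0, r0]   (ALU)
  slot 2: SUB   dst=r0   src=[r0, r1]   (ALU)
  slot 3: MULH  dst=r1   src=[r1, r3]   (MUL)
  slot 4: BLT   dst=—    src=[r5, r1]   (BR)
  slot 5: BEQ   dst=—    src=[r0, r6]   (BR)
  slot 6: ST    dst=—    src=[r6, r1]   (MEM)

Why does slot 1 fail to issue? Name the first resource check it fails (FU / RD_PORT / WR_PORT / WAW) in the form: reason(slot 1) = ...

reason(slot 1) = FU

#0 ALU src=r2,r3 dispatched  <A:0 Mu:1 Ld:2 B:1 rd:4 wr:3>
#1 ALU src=r0,r0 held:FU  <A:0 Mu:1 Ld:2 B:1 rd:4 wr:3>
#2 ALU src=r0,r1 held:FU  <A:0 Mu:1 Ld:2 B:1 rd:4 wr:3>
#3 MUL src=r1,r3 dispatched  <A:0 Mu:0 Ld:2 B:1 rd:2 wr:2>
#4 BR src=r5,r1 dispatched  <A:0 Mu:0 Ld:2 B:0 rd:0 wr:2>
#5 BR src=r0,r6 held:FU  <A:0 Mu:0 Ld:2 B:0 rd:0 wr:2>
#6 MEM src=r6,r1 held:RD_PORT  <A:0 Mu:0 Ld:2 B:0 rd:0 wr:2>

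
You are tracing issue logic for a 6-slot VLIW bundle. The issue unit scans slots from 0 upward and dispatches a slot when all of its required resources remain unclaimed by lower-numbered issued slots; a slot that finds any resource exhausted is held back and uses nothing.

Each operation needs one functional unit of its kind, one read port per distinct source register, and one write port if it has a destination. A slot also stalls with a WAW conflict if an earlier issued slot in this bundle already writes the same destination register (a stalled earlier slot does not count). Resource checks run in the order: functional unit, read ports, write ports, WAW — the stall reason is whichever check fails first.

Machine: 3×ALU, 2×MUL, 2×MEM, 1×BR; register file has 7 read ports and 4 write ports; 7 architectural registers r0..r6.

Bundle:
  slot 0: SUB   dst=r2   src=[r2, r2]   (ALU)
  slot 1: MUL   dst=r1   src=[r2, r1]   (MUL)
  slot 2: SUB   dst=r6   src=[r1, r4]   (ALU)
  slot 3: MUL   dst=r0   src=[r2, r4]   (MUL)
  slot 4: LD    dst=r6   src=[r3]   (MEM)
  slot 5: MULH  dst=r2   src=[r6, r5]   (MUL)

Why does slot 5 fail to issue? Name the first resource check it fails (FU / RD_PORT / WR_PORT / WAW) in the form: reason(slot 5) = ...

#0 ALU src=r2,r2 dispatched  <A:2 Mu:2 Ld:2 B:1 rd:6 wr:3>
#1 MUL src=r2,r1 dispatched  <A:2 Mu:1 Ld:2 B:1 rd:4 wr:2>
#2 ALU src=r1,r4 dispatched  <A:1 Mu:1 Ld:2 B:1 rd:2 wr:1>
#3 MUL src=r2,r4 dispatched  <A:1 Mu:0 Ld:2 B:1 rd:0 wr:0>
#4 MEM src=r3 held:RD_PORT  <A:1 Mu:0 Ld:2 B:1 rd:0 wr:0>
#5 MUL src=r6,r5 held:FU  <A:1 Mu:0 Ld:2 B:1 rd:0 wr:0>

reason(slot 5) = FU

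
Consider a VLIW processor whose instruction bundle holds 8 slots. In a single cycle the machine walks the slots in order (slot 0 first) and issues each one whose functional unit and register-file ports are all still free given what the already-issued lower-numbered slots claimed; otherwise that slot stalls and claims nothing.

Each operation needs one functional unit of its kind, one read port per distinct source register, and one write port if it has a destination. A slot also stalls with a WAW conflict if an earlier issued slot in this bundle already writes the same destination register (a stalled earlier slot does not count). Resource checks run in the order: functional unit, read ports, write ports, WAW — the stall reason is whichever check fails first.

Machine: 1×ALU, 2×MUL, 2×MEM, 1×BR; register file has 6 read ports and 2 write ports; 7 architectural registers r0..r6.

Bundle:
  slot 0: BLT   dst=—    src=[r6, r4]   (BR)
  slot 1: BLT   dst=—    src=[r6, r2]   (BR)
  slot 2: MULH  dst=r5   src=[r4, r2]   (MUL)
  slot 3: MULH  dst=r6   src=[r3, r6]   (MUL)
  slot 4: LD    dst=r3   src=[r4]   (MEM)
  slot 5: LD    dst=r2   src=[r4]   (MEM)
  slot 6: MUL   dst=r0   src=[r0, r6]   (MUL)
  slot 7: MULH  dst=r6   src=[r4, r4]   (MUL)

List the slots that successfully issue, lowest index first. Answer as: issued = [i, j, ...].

#0 BR src=r6,r4 dispatched  <A:1 Mu:2 Ld:2 B:0 rd:4 wr:2>
#1 BR src=r6,r2 held:FU  <A:1 Mu:2 Ld:2 B:0 rd:4 wr:2>
#2 MUL src=r4,r2 dispatched  <A:1 Mu:1 Ld:2 B:0 rd:2 wr:1>
#3 MUL src=r3,r6 dispatched  <A:1 Mu:0 Ld:2 B:0 rd:0 wr:0>
#4 MEM src=r4 held:RD_PORT  <A:1 Mu:0 Ld:2 B:0 rd:0 wr:0>
#5 MEM src=r4 held:RD_PORT  <A:1 Mu:0 Ld:2 B:0 rd:0 wr:0>
#6 MUL src=r0,r6 held:FU  <A:1 Mu:0 Ld:2 B:0 rd:0 wr:0>
#7 MUL src=r4,r4 held:FU  <A:1 Mu:0 Ld:2 B:0 rd:0 wr:0>

issued = [0, 2, 3]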